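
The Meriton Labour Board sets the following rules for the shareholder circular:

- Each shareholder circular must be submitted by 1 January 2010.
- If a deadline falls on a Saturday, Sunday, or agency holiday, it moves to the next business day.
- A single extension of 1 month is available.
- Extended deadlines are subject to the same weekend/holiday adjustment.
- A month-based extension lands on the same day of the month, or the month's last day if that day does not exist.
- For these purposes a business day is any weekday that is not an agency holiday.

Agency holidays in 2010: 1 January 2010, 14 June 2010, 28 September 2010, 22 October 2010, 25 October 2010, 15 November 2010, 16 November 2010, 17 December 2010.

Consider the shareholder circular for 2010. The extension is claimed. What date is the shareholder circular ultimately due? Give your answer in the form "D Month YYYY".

The stated deadline is 1 January 2010.
1 January 2010 falls on a listed holiday. Rolling to the next business day gives 4 January 2010, a Monday.
The 1 month extension carries 4 January 2010 to 4 February 2010.
4 February 2010 is a Thursday and not a listed holiday, so it stands.
So the filing is due 4 February 2010.

4 February 2010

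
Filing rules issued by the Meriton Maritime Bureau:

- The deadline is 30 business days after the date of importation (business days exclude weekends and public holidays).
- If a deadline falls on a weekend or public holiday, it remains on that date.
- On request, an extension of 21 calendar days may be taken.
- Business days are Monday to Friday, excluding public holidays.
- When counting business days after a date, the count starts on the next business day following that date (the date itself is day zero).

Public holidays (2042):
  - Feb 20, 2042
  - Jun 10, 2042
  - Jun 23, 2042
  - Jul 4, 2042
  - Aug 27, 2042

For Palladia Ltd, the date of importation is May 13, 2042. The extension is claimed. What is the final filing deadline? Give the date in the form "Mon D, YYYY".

30 business days after May 13, 2042, excluding weekends and holidays, is Jun 26, 2042.
Jun 26, 2042 is a Thursday; no weekend or holiday adjustment applies.
Add the 21 calendar-day extension to Jun 26, 2042: Jul 17, 2042.
Jul 17, 2042 is a Thursday; no weekend or holiday adjustment applies.
The final due date is Jul 17, 2042.

Jul 17, 2042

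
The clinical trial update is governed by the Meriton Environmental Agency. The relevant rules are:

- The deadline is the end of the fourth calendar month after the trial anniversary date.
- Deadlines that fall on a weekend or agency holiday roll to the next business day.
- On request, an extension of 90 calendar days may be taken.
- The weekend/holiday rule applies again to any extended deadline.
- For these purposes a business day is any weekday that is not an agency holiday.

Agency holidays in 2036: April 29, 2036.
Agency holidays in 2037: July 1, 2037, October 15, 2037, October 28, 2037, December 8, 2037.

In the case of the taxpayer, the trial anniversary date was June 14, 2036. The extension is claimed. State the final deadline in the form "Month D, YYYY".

January 29, 2037

4 months after June 14, 2036 falls in October 2036; the last day of that month is October 31, 2036.
October 31, 2036 (Friday) is already a business day.
With the 90-day extension, October 31, 2036 becomes January 29, 2037.
January 29, 2037 is a Thursday and not a listed holiday, so it stands.
Final deadline: January 29, 2037.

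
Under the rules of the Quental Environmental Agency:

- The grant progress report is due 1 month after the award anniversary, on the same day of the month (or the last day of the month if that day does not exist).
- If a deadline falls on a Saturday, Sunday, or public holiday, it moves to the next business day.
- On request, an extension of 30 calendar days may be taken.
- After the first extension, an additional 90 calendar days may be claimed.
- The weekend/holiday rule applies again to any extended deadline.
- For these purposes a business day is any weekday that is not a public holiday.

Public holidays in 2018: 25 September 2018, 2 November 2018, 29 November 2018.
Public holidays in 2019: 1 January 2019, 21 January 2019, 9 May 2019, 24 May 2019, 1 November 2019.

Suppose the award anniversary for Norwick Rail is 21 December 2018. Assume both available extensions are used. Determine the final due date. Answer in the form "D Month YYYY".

1 month from 21 December 2018 is 21 January 2019.
21 January 2019 falls on a listed holiday. Rolling to the next business day gives 22 January 2019, a Tuesday.
With the 30-day extension, 22 January 2019 becomes 21 February 2019.
21 February 2019 is a Thursday and not a listed holiday, so it stands.
Add the 90 calendar-day extension to 21 February 2019: 22 May 2019.
22 May 2019 (Wednesday) is already a business day.
The final due date is 22 May 2019.

22 May 2019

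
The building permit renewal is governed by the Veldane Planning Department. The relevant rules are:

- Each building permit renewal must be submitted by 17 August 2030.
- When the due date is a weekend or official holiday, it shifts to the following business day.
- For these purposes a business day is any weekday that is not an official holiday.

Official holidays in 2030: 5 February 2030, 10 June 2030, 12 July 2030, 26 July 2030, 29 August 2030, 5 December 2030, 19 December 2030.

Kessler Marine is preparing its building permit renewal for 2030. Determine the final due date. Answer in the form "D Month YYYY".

19 August 2030

The stated deadline is 17 August 2030.
17 August 2030 falls on a Saturday. Rolling to the next business day gives 19 August 2030, a Monday.
Final deadline: 19 August 2030.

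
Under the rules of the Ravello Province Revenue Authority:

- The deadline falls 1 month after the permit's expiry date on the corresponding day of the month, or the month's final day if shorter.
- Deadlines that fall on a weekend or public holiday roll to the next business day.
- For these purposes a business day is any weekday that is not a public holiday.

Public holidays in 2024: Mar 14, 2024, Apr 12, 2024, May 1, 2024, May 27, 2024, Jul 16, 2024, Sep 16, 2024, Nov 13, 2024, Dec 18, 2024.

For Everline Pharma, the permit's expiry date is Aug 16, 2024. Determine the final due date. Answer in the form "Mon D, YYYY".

Sep 17, 2024

Moving 1 month forward from Aug 16, 2024 on the corresponding day gives Sep 16, 2024.
Sep 16, 2024 is a listed holiday, so it moves to the next business day, Sep 17, 2024 (Tuesday).
So the filing is due Sep 17, 2024.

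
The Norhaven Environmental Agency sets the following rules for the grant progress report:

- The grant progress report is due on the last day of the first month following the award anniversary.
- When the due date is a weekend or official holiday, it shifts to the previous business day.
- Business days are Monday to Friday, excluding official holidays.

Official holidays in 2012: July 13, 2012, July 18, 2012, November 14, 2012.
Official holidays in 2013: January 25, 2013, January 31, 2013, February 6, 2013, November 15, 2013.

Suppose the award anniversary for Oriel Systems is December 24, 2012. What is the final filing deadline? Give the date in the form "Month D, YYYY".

January 30, 2013

1 month after December 24, 2012 falls in January 2013; the last day of that month is January 31, 2013.
Because January 31, 2013 is a listed holiday, the deadline becomes January 30, 2013 (Wednesday).
So the filing is due January 30, 2013.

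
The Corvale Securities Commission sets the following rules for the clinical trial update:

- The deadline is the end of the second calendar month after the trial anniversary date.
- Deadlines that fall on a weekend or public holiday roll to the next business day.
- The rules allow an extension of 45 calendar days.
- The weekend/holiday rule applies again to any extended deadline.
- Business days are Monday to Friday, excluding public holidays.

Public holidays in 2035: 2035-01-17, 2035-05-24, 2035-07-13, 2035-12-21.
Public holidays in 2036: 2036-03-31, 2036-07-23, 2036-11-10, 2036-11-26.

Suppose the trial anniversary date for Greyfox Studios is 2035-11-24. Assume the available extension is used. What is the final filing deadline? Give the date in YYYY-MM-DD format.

2036-03-17

2 months after 2035-11-24 falls in January 2036; the last day of that month is 2036-01-31.
2036-01-31 (Thursday) is already a business day.
Add the 45 calendar-day extension to 2036-01-31: 2036-03-16.
Because 2036-03-16 is a Sunday, the deadline becomes 2036-03-17 (Monday).
Final deadline: 2036-03-17.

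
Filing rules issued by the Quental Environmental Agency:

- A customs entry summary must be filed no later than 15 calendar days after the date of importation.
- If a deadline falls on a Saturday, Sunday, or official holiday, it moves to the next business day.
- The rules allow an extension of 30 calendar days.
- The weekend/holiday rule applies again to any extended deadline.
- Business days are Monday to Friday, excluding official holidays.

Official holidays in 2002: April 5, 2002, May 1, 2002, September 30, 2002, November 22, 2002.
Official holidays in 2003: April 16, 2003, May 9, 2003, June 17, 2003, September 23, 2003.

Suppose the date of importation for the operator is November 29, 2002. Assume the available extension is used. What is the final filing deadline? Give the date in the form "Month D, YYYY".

Trigger date November 29, 2002 + 15 calendar days = December 14, 2002.
December 14, 2002 falls on a Saturday. Rolling to the next business day gives December 16, 2002, a Monday.
Applying the 30-calendar-day extension: December 16, 2002 + 30 days = January 15, 2003.
January 15, 2003 is a Wednesday and not a listed holiday, so it stands.
Deadline: January 15, 2003.

January 15, 2003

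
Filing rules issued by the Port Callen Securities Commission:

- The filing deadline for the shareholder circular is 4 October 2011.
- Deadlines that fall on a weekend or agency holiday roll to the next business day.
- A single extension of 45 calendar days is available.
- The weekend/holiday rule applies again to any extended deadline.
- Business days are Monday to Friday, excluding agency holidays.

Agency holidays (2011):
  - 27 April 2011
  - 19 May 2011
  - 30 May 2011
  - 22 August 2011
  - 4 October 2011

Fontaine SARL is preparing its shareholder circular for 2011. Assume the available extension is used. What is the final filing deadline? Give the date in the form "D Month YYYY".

21 November 2011

The statutory due date is 4 October 2011.
Because 4 October 2011 is a listed holiday, the deadline becomes 5 October 2011 (Wednesday).
Applying the 45-calendar-day extension: 5 October 2011 + 45 days = 19 November 2011.
19 November 2011 is a Saturday; the next business day is 21 November 2011 (Monday).
The final due date is 21 November 2011.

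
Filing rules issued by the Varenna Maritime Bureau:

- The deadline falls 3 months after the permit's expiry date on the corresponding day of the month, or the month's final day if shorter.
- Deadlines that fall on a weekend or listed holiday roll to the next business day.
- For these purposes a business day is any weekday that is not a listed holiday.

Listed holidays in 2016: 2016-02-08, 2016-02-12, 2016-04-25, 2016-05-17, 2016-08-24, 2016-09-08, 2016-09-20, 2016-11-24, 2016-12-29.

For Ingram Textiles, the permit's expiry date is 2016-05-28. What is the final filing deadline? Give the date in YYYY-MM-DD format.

2016-08-29

Moving 3 months forward from 2016-05-28 on the corresponding day gives 2016-08-28.
2016-08-28 is a Sunday; the next business day is 2016-08-29 (Monday).
Final deadline: 2016-08-29.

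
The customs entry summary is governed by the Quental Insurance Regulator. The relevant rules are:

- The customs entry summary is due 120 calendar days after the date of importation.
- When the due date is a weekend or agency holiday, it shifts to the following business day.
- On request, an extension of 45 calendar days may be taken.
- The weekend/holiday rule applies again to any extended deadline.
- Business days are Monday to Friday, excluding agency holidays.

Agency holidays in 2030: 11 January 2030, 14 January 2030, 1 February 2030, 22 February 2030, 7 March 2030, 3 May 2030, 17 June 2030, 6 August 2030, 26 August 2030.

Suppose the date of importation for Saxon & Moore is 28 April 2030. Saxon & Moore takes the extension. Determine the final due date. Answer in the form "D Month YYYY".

Adding 120 calendar days to 28 April 2030 gives 26 August 2030.
Because 26 August 2030 is a listed holiday, the deadline becomes 27 August 2030 (Tuesday).
Applying the 45-calendar-day extension: 27 August 2030 + 45 days = 11 October 2030.
11 October 2030 is a Friday and not a listed holiday, so it stands.
The final due date is 11 October 2030.

11 October 2030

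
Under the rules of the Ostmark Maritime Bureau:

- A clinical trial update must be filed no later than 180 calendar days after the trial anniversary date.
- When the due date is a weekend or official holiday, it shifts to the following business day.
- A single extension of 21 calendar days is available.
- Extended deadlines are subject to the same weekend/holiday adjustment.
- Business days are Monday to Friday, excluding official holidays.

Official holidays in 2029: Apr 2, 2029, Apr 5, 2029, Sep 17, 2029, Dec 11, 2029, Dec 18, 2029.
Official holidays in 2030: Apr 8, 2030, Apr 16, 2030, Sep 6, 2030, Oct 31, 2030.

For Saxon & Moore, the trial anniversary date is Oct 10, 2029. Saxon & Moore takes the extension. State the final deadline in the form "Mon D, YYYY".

180 calendar days after Oct 10, 2029 is Apr 8, 2030.
Apr 8, 2030 is a listed holiday; the next business day is Apr 9, 2030 (Tuesday).
Add the 21 calendar-day extension to Apr 9, 2030: Apr 30, 2030.
Apr 30, 2030 is a Tuesday and not a listed holiday, so it stands.
Final deadline: Apr 30, 2030.

Apr 30, 2030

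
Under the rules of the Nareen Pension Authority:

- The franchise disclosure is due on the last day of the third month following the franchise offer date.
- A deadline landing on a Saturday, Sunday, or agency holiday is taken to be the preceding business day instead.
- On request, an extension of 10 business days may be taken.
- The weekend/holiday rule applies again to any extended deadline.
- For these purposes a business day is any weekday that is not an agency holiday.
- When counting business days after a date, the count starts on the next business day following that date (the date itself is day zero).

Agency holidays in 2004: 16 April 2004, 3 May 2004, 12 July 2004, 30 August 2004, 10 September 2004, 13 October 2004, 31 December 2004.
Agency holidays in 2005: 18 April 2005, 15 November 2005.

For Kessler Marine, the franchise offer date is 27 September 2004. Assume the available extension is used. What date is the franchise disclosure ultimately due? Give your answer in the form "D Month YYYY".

The third month after 27 September 2004 is December 2004, whose last day is 31 December 2004.
Because 31 December 2004 is a listed holiday, the deadline becomes 30 December 2004 (Thursday).
Applying the 10-business-day extension: 10 business days after 30 December 2004 is 14 January 2005.
14 January 2005 is a Friday and not a listed holiday, so it stands.
Final deadline: 14 January 2005.

14 January 2005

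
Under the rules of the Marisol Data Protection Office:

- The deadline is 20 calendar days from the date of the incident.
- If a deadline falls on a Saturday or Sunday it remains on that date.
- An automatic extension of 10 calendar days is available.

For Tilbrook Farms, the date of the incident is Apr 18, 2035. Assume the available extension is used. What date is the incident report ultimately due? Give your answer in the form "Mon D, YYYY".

Adding 20 calendar days to Apr 18, 2035 gives May 8, 2035.
No adjustment is made for weekends or holidays, so May 8, 2035 stands.
Applying the 10-calendar-day extension: May 8, 2035 + 10 days = May 18, 2035.
May 18, 2035 is a Friday; no weekend or holiday adjustment applies.
Deadline: May 18, 2035.

May 18, 2035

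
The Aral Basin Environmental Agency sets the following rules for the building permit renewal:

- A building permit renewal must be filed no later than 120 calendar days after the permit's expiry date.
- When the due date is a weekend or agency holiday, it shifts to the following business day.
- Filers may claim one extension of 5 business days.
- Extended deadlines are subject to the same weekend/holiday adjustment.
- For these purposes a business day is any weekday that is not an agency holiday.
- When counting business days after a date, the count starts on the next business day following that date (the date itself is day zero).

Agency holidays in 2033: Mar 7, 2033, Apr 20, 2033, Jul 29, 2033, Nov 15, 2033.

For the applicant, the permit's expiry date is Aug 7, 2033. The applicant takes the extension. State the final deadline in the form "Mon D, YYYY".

Dec 12, 2033

120 calendar days after Aug 7, 2033 is Dec 5, 2033.
Since Dec 5, 2033 is a Monday and not a holiday, the date is unchanged.
Applying the 5-business-day extension: 5 business days after Dec 5, 2033 is Dec 12, 2033.
Dec 12, 2033 (Monday) is already a business day.
The final due date is Dec 12, 2033.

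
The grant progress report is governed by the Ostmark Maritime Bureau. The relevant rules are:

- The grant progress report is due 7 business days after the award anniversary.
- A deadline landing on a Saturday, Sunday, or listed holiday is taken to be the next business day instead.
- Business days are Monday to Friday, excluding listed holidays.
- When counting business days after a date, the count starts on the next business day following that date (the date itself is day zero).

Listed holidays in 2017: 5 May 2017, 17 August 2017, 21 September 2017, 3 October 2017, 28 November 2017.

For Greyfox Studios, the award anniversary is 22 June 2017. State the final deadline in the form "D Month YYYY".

Counting 7 business days after 22 June 2017 (skipping weekends and listed holidays) reaches 3 July 2017.
3 July 2017 is a Monday and not a listed holiday, so it stands.
So the filing is due 3 July 2017.

3 July 2017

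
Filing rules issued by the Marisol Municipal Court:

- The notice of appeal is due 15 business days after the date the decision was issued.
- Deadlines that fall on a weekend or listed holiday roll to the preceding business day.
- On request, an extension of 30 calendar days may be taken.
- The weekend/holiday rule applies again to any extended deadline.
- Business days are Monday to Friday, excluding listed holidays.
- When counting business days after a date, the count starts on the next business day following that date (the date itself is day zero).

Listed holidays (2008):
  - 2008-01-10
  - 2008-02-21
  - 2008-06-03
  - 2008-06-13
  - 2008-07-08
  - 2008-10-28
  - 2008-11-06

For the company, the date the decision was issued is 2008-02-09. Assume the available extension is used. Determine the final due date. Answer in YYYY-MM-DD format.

Counting 15 business days after 2008-02-09 (skipping weekends and listed holidays) reaches 2008-03-03.
2008-03-03 (Monday) is already a business day.
With the 30-day extension, 2008-03-03 becomes 2008-04-02.
2008-04-02 falls on a Wednesday, which is a business day, so no adjustment is needed.
The final due date is 2008-04-02.

2008-04-02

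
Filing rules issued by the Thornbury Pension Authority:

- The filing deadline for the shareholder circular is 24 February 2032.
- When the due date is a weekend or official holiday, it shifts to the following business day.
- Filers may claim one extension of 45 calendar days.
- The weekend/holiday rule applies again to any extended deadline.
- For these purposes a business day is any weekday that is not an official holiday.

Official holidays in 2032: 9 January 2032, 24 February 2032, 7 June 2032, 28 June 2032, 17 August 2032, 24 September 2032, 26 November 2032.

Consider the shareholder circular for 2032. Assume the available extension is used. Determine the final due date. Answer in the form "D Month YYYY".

The statutory due date is 24 February 2032.
24 February 2032 is a listed holiday, so it moves to the next business day, 25 February 2032 (Wednesday).
With the 45-day extension, 25 February 2032 becomes 10 April 2032.
Because 10 April 2032 is a Saturday, the deadline becomes 12 April 2032 (Monday).
So the filing is due 12 April 2032.

12 April 2032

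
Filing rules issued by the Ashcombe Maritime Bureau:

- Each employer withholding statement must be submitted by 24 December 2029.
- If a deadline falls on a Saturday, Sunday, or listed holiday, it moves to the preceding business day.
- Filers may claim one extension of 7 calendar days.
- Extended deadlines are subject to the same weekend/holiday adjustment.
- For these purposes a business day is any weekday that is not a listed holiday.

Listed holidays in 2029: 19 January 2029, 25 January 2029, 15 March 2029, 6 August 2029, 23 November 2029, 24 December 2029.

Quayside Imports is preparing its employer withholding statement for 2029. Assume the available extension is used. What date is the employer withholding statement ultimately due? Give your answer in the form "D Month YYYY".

Start from the fixed due date, 24 December 2029.
Because 24 December 2029 is a listed holiday, the deadline becomes 21 December 2029 (Friday).
Add the 7 calendar-day extension to 21 December 2029: 28 December 2029.
28 December 2029 is a Friday and not a listed holiday, so it stands.
So the filing is due 28 December 2029.

28 December 2029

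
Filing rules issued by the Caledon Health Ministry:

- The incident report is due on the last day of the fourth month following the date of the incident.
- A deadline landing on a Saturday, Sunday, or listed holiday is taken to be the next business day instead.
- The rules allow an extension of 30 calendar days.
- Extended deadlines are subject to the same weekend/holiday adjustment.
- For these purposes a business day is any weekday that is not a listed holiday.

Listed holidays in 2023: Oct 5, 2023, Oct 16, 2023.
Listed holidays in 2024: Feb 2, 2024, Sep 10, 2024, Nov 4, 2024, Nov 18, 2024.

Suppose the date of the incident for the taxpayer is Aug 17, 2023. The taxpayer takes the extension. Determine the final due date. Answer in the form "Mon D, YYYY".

4 months after Aug 17, 2023 is December 2023; that month ends on Dec 31, 2023.
Dec 31, 2023 is a Sunday, so it moves to the next business day, Jan 1, 2024 (Monday).
Add the 30 calendar-day extension to Jan 1, 2024: Jan 31, 2024.
Jan 31, 2024 is a Wednesday and not a listed holiday, so it stands.
Deadline: Jan 31, 2024.

Jan 31, 2024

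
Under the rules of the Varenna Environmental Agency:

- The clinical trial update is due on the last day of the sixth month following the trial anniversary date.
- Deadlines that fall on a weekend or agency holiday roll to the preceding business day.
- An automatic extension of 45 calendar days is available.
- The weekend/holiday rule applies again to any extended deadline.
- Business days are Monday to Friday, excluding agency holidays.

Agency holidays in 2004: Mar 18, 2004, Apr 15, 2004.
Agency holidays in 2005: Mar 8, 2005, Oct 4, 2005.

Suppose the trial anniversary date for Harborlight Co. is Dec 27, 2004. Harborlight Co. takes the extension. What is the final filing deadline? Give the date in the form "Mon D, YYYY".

6 months after Dec 27, 2004 is June 2005; that month ends on Jun 30, 2005.
Jun 30, 2005 is a Thursday and not a listed holiday, so it stands.
Add the 45 calendar-day extension to Jun 30, 2005: Aug 14, 2005.
Aug 14, 2005 is a Sunday, so it moves to the preceding business day, Aug 12, 2005 (Friday).
The final due date is Aug 12, 2005.

Aug 12, 2005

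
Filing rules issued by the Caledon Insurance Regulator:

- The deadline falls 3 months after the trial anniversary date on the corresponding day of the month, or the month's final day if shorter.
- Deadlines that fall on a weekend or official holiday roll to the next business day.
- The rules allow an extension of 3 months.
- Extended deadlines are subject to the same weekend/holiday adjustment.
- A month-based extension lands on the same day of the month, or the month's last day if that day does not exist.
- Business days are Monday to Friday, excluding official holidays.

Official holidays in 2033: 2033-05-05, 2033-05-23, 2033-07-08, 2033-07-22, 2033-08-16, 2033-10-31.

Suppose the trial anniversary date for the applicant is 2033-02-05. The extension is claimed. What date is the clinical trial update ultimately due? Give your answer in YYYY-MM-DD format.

2033-08-08

3 months after 2033-02-05, on the same day of the month, is 2033-05-05.
2033-05-05 is a listed holiday, so it moves to the next business day, 2033-05-06 (Friday).
Applying the 3 months extension: 3 months after 2033-05-06 is 2033-08-06.
2033-08-06 is a Saturday; the next business day is 2033-08-08 (Monday).
The final due date is 2033-08-08.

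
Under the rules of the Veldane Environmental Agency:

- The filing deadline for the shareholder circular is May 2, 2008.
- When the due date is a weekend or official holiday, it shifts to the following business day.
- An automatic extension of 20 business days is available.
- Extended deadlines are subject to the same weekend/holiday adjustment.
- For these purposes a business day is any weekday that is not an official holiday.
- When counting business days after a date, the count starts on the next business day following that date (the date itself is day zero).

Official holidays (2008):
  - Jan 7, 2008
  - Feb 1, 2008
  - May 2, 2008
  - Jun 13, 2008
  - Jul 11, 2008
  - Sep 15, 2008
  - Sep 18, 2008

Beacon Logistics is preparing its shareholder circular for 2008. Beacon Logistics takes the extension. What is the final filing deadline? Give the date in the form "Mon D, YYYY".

Jun 2, 2008

The stated deadline is May 2, 2008.
Because May 2, 2008 is a listed holiday, the deadline becomes May 5, 2008 (Monday).
Applying the 20-business-day extension: 20 business days after May 5, 2008 is Jun 2, 2008.
Jun 2, 2008 (Monday) is already a business day.
So the filing is due Jun 2, 2008.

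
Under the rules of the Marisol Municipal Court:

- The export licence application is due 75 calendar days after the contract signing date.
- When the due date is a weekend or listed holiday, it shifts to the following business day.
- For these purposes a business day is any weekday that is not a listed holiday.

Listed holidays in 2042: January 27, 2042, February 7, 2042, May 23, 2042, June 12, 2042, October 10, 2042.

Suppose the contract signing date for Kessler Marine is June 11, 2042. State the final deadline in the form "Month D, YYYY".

Trigger date June 11, 2042 + 75 calendar days = August 25, 2042.
Since August 25, 2042 is a Monday and not a holiday, the date is unchanged.
Final deadline: August 25, 2042.

August 25, 2042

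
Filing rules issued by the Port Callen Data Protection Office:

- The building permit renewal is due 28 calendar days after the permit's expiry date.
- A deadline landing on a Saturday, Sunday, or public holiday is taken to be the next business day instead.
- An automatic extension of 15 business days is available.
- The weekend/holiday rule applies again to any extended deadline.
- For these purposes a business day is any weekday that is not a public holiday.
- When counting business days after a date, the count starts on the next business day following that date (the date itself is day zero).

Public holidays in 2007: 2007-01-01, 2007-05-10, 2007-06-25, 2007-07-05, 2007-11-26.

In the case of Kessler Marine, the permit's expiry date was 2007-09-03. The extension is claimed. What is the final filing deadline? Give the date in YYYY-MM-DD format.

2007-10-22

28 calendar days after 2007-09-03 is 2007-10-01.
2007-10-01 (Monday) is already a business day.
The 15-business-day extension runs from 2007-10-01 to 2007-10-22.
2007-10-22 (Monday) is already a business day.
So the filing is due 2007-10-22.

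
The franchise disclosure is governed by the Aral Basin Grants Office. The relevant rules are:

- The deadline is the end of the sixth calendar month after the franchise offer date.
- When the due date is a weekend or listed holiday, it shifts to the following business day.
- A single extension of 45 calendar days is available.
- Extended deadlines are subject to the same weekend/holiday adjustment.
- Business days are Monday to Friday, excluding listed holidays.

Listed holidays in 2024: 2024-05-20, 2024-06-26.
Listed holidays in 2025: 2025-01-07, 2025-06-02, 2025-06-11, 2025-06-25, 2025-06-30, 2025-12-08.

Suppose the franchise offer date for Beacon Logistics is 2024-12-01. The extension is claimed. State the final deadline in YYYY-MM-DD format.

2025-08-15

6 months after 2024-12-01 is June 2025; that month ends on 2025-06-30.
2025-06-30 falls on a listed holiday. Rolling to the next business day gives 2025-07-01, a Tuesday.
Applying the 45-calendar-day extension: 2025-07-01 + 45 days = 2025-08-15.
Since 2025-08-15 is a Friday and not a holiday, the date is unchanged.
Final deadline: 2025-08-15.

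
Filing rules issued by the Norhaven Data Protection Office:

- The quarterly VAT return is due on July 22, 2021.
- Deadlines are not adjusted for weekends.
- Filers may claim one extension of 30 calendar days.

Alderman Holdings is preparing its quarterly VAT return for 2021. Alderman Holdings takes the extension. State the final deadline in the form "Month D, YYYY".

August 21, 2021

The statutory due date is July 22, 2021.
July 22, 2021 is a Thursday; no weekend or holiday adjustment applies.
The 30-calendar-day extension moves the deadline from July 22, 2021 to August 21, 2021.
August 21, 2021 falls on a Saturday. The rules make no weekend/holiday allowance, so it remains August 21, 2021.
So the filing is due August 21, 2021.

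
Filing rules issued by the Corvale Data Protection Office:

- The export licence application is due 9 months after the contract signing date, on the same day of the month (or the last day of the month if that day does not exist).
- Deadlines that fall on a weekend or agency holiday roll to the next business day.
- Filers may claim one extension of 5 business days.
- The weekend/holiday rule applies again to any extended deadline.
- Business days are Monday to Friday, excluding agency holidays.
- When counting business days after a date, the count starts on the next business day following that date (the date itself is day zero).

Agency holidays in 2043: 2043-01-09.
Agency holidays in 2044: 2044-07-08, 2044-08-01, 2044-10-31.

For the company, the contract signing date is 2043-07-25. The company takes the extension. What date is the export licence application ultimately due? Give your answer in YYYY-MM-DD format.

2044-05-02

9 months after 2043-07-25, on the same day of the month, is 2044-04-25.
2044-04-25 falls on a Monday, which is a business day, so no adjustment is needed.
The 5-business-day extension runs from 2044-04-25 to 2044-05-02.
2044-05-02 falls on a Monday, which is a business day, so no adjustment is needed.
Deadline: 2044-05-02.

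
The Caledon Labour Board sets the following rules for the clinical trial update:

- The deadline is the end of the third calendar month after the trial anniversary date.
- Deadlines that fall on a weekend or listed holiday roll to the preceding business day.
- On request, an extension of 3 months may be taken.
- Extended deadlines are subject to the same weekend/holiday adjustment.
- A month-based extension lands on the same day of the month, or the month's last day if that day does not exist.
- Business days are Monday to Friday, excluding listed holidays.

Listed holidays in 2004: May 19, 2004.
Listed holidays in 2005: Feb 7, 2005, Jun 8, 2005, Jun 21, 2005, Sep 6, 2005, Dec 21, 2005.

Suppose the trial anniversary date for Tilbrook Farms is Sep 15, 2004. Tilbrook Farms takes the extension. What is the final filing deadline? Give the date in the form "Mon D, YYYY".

3 months after Sep 15, 2004 falls in December 2004; the last day of that month is Dec 31, 2004.
Since Dec 31, 2004 is a Friday and not a holiday, the date is unchanged.
The 3 months extension carries Dec 31, 2004 to Mar 31, 2005.
Mar 31, 2005 is a Thursday and not a listed holiday, so it stands.
Final deadline: Mar 31, 2005.

Mar 31, 2005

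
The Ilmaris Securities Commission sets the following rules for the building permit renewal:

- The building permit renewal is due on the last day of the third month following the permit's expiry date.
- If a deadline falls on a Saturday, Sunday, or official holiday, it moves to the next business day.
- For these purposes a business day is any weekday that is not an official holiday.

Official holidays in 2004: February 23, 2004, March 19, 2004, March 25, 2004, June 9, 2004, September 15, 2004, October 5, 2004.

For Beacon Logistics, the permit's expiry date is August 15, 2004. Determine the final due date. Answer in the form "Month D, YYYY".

3 months after August 15, 2004 falls in November 2004; the last day of that month is November 30, 2004.
November 30, 2004 is a Tuesday and not a listed holiday, so it stands.
So the filing is due November 30, 2004.

November 30, 2004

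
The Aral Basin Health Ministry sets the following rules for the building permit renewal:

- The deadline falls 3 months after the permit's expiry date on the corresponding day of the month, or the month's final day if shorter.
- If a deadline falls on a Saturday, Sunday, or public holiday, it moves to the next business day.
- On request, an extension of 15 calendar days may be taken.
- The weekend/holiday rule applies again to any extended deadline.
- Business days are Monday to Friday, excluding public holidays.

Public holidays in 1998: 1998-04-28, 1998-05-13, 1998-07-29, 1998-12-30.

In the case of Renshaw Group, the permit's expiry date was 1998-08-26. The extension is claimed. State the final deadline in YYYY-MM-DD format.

3 months after 1998-08-26, on the same day of the month, is 1998-11-26.
1998-11-26 (Thursday) is already a business day.
With the 15-day extension, 1998-11-26 becomes 1998-12-11.
1998-12-11 falls on a Friday, which is a business day, so no adjustment is needed.
So the filing is due 1998-12-11.

1998-12-11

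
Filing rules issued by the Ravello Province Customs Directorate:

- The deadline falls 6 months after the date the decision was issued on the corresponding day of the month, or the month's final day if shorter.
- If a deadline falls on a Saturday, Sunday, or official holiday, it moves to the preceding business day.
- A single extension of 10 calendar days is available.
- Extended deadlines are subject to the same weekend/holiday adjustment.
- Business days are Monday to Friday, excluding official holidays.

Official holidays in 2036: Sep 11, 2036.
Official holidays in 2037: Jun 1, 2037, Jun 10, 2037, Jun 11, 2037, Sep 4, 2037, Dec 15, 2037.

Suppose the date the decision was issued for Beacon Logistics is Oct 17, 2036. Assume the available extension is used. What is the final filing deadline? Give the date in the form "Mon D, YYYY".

Apr 27, 2037

6 months after Oct 17, 2036, on the same day of the month, is Apr 17, 2037.
Apr 17, 2037 falls on a Friday, which is a business day, so no adjustment is needed.
The 10-calendar-day extension moves the deadline from Apr 17, 2037 to Apr 27, 2037.
Since Apr 27, 2037 is a Monday and not a holiday, the date is unchanged.
Deadline: Apr 27, 2037.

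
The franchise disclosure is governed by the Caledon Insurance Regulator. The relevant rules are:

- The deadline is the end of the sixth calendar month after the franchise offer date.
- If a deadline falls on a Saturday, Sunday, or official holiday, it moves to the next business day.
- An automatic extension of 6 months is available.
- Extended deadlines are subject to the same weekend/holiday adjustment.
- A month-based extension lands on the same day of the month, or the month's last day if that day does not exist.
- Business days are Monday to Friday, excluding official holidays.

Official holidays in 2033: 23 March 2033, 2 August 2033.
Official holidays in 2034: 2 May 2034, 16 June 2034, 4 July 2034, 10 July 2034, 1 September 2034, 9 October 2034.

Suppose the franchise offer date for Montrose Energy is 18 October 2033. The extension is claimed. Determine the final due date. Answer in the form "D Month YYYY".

1 November 2034

The sixth month after 18 October 2033 is April 2034, whose last day is 30 April 2034.
30 April 2034 falls on a Sunday. Rolling to the next business day gives 1 May 2034, a Monday.
The 6 months extension carries 1 May 2034 to 1 November 2034.
1 November 2034 is a Wednesday and not a listed holiday, so it stands.
Deadline: 1 November 2034.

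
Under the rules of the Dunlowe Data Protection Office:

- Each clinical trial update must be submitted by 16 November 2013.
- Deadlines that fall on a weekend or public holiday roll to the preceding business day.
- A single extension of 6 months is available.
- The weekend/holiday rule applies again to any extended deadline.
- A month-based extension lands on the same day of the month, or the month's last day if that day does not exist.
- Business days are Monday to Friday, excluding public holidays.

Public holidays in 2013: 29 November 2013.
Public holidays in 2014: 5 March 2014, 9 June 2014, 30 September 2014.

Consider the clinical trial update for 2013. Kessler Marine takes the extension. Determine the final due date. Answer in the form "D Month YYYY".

15 May 2014

The stated deadline is 16 November 2013.
Because 16 November 2013 is a Saturday, the deadline becomes 15 November 2013 (Friday).
Add 6 months to 15 November 2013: 15 May 2014.
15 May 2014 is a Thursday and not a listed holiday, so it stands.
The final due date is 15 May 2014.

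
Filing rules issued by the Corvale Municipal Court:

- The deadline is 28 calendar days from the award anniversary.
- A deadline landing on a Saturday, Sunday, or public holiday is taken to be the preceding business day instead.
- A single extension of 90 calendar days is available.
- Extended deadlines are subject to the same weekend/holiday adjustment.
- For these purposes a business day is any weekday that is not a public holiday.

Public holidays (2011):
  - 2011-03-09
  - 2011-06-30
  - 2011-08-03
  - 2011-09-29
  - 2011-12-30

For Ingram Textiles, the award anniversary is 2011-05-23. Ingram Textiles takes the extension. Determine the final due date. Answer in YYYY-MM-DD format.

2011-09-16

Adding 28 calendar days to 2011-05-23 gives 2011-06-20.
Since 2011-06-20 is a Monday and not a holiday, the date is unchanged.
The 90-calendar-day extension moves the deadline from 2011-06-20 to 2011-09-18.
2011-09-18 is a Sunday; the preceding business day is 2011-09-16 (Friday).
Deadline: 2011-09-16.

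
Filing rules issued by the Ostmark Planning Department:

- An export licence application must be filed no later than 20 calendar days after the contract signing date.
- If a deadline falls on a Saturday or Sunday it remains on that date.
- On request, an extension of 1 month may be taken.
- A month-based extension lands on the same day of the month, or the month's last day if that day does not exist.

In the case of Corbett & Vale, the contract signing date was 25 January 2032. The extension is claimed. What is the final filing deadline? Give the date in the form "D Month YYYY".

14 March 2032

From 25 January 2032, 20 calendar days later is 14 February 2032.
14 February 2032 falls on a Saturday. The rules make no weekend/holiday allowance, so it remains 14 February 2032.
Applying the 1 month extension: 1 month after 14 February 2032 is 14 March 2032.
14 March 2032 is a Sunday; no weekend or holiday adjustment applies.
The final due date is 14 March 2032.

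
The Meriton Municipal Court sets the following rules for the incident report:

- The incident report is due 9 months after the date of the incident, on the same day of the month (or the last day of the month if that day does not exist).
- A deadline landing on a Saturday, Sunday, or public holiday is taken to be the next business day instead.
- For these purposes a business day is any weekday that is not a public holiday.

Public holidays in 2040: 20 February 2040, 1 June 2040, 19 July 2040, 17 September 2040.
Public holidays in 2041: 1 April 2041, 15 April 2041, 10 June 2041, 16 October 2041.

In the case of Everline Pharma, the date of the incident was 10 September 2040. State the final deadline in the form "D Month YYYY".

9 months after 10 September 2040, on the same day of the month, is 10 June 2041.
10 June 2041 is a listed holiday, so it moves to the next business day, 11 June 2041 (Tuesday).
The final due date is 11 June 2041.

11 June 2041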